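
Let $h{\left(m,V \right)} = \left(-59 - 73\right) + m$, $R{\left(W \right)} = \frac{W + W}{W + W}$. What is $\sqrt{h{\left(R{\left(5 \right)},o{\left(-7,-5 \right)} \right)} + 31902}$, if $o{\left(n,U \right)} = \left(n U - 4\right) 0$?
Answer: $\sqrt{31771} \approx 178.24$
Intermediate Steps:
$o{\left(n,U \right)} = 0$ ($o{\left(n,U \right)} = \left(U n - 4\right) 0 = \left(-4 + U n\right) 0 = 0$)
$R{\left(W \right)} = 1$ ($R{\left(W \right)} = \frac{2 W}{2 W} = 2 W \frac{1}{2 W} = 1$)
$h{\left(m,V \right)} = -132 + m$
$\sqrt{h{\left(R{\left(5 \right)},o{\left(-7,-5 \right)} \right)} + 31902} = \sqrt{\left(-132 + 1\right) + 31902} = \sqrt{-131 + 31902} = \sqrt{31771}$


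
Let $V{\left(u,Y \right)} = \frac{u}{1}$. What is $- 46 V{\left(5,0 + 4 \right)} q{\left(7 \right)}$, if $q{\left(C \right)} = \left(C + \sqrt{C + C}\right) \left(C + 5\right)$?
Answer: $-19320 - 2760 \sqrt{14} \approx -29647.0$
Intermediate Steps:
$V{\left(u,Y \right)} = u$ ($V{\left(u,Y \right)} = u 1 = u$)
$q{\left(C \right)} = \left(5 + C\right) \left(C + \sqrt{2} \sqrt{C}\right)$ ($q{\left(C \right)} = \left(C + \sqrt{2 C}\right) \left(5 + C\right) = \left(C + \sqrt{2} \sqrt{C}\right) \left(5 + C\right) = \left(5 + C\right) \left(C + \sqrt{2} \sqrt{C}\right)$)
$- 46 V{\left(5,0 + 4 \right)} q{\left(7 \right)} = \left(-46\right) 5 \left(7^{2} + 5 \cdot 7 + \sqrt{2} \cdot 7^{\frac{3}{2}} + 5 \sqrt{2} \sqrt{7}\right) = - 230 \left(49 + 35 + \sqrt{2} \cdot 7 \sqrt{7} + 5 \sqrt{14}\right) = - 230 \left(49 + 35 + 7 \sqrt{14} + 5 \sqrt{14}\right) = - 230 \left(84 + 12 \sqrt{14}\right) = -19320 - 2760 \sqrt{14}$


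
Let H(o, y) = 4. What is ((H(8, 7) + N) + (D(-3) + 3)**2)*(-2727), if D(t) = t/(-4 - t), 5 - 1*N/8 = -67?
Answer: -1679832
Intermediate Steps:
N = 576 (N = 40 - 8*(-67) = 40 + 536 = 576)
((H(8, 7) + N) + (D(-3) + 3)**2)*(-2727) = ((4 + 576) + (-1*(-3)/(4 - 3) + 3)**2)*(-2727) = (580 + (-1*(-3)/1 + 3)**2)*(-2727) = (580 + (-1*(-3)*1 + 3)**2)*(-2727) = (580 + (3 + 3)**2)*(-2727) = (580 + 6**2)*(-2727) = (580 + 36)*(-2727) = 616*(-2727) = -1679832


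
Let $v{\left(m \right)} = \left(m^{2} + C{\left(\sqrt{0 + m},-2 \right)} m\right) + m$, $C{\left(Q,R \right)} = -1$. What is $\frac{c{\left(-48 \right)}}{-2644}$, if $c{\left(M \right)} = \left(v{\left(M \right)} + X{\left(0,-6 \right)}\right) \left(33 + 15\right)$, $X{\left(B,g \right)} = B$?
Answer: $- \frac{27648}{661} \approx -41.828$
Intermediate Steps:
$v{\left(m \right)} = m^{2}$ ($v{\left(m \right)} = \left(m^{2} - m\right) + m = m^{2}$)
$c{\left(M \right)} = 48 M^{2}$ ($c{\left(M \right)} = \left(M^{2} + 0\right) \left(33 + 15\right) = M^{2} \cdot 48 = 48 M^{2}$)
$\frac{c{\left(-48 \right)}}{-2644} = \frac{48 \left(-48\right)^{2}}{-2644} = 48 \cdot 2304 \left(- \frac{1}{2644}\right) = 110592 \left(- \frac{1}{2644}\right) = - \frac{27648}{661}$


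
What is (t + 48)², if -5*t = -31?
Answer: 73441/25 ≈ 2937.6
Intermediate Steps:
t = 31/5 (t = -⅕*(-31) = 31/5 ≈ 6.2000)
(t + 48)² = (31/5 + 48)² = (271/5)² = 73441/25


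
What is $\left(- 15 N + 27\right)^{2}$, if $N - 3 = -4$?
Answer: $1764$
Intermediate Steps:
$N = -1$ ($N = 3 - 4 = -1$)
$\left(- 15 N + 27\right)^{2} = \left(\left(-15\right) \left(-1\right) + 27\right)^{2} = \left(15 + 27\right)^{2} = 42^{2} = 1764$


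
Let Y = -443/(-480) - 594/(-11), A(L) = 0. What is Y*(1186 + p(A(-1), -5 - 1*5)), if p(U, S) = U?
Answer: 15633259/240 ≈ 65139.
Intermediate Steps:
Y = 26363/480 (Y = -443*(-1/480) - 594*(-1/11) = 443/480 + 54 = 26363/480 ≈ 54.923)
Y*(1186 + p(A(-1), -5 - 1*5)) = 26363*(1186 + 0)/480 = (26363/480)*1186 = 15633259/240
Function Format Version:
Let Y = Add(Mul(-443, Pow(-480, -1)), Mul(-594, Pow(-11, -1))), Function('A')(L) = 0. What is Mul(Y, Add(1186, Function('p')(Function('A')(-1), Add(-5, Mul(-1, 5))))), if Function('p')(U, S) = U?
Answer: Rational(15633259, 240) ≈ 65139.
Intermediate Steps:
Y = Rational(26363, 480) (Y = Add(Mul(-443, Rational(-1, 480)), Mul(-594, Rational(-1, 11))) = Add(Rational(443, 480), 54) = Rational(26363, 480) ≈ 54.923)
Mul(Y, Add(1186, Function('p')(Function('A')(-1), Add(-5, Mul(-1, 5))))) = Mul(Rational(26363, 480), Add(1186, 0)) = Mul(Rational(26363, 480), 1186) = Rational(15633259, 240)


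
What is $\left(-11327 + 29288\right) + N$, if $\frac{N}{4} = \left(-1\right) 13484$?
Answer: $-35975$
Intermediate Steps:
$N = -53936$ ($N = 4 \left(\left(-1\right) 13484\right) = 4 \left(-13484\right) = -53936$)
$\left(-11327 + 29288\right) + N = \left(-11327 + 29288\right) - 53936 = 17961 - 53936 = -35975$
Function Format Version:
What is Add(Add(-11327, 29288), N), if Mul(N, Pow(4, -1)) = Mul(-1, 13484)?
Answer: -35975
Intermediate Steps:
N = -53936 (N = Mul(4, Mul(-1, 13484)) = Mul(4, -13484) = -53936)
Add(Add(-11327, 29288), N) = Add(Add(-11327, 29288), -53936) = Add(17961, -53936) = -35975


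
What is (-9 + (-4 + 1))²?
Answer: 144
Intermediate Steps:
(-9 + (-4 + 1))² = (-9 - 3)² = (-12)² = 144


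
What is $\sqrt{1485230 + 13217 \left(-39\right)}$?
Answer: $\sqrt{969767} \approx 984.77$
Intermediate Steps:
$\sqrt{1485230 + 13217 \left(-39\right)} = \sqrt{1485230 - 515463} = \sqrt{969767}$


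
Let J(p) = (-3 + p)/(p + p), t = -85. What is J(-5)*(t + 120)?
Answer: 28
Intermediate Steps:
J(p) = (-3 + p)/(2*p) (J(p) = (-3 + p)/((2*p)) = (-3 + p)*(1/(2*p)) = (-3 + p)/(2*p))
J(-5)*(t + 120) = ((1/2)*(-3 - 5)/(-5))*(-85 + 120) = ((1/2)*(-1/5)*(-8))*35 = (4/5)*35 = 28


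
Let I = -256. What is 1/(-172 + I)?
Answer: -1/428 ≈ -0.0023364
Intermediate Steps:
1/(-172 + I) = 1/(-172 - 256) = 1/(-428) = -1/428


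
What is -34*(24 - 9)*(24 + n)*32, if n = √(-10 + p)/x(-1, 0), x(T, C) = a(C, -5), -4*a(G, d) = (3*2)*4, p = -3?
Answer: -391680 + 2720*I*√13 ≈ -3.9168e+5 + 9807.1*I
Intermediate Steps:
a(G, d) = -6 (a(G, d) = -3*2*4/4 = -3*4/2 = -¼*24 = -6)
x(T, C) = -6
n = -I*√13/6 (n = √(-10 - 3)/(-6) = √(-13)*(-⅙) = (I*√13)*(-⅙) = -I*√13/6 ≈ -0.60093*I)
-34*(24 - 9)*(24 + n)*32 = -34*(24 - 9)*(24 - I*√13/6)*32 = -510*(24 - I*√13/6)*32 = -34*(360 - 5*I*√13/2)*32 = (-12240 + 85*I*√13)*32 = -391680 + 2720*I*√13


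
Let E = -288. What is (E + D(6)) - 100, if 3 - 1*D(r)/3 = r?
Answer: -397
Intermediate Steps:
D(r) = 9 - 3*r
(E + D(6)) - 100 = (-288 + (9 - 3*6)) - 100 = (-288 + (9 - 18)) - 100 = (-288 - 9) - 100 = -297 - 100 = -397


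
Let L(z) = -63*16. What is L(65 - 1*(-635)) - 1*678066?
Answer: -679074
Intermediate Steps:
L(z) = -1008
L(65 - 1*(-635)) - 1*678066 = -1008 - 1*678066 = -1008 - 678066 = -679074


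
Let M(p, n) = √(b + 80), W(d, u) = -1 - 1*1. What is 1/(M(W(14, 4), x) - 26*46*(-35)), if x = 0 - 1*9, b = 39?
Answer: 5980/250322783 - √119/1752259481 ≈ 2.3883e-5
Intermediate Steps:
x = -9 (x = 0 - 9 = -9)
W(d, u) = -2 (W(d, u) = -1 - 1 = -2)
M(p, n) = √119 (M(p, n) = √(39 + 80) = √119)
1/(M(W(14, 4), x) - 26*46*(-35)) = 1/(√119 - 26*46*(-35)) = 1/(√119 - 1196*(-35)) = 1/(√119 + 41860) = 1/(41860 + √119)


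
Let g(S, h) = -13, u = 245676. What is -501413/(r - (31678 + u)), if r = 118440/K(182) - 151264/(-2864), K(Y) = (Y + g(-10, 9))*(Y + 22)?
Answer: 257860159271/142605081446 ≈ 1.8082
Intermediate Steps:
K(Y) = (-13 + Y)*(22 + Y) (K(Y) = (Y - 13)*(Y + 22) = (-13 + Y)*(22 + Y))
r = 28928072/514267 (r = 118440/(-286 + 182**2 + 9*182) - 151264/(-2864) = 118440/(-286 + 33124 + 1638) - 151264*(-1/2864) = 118440/34476 + 9454/179 = 118440*(1/34476) + 9454/179 = 9870/2873 + 9454/179 = 28928072/514267 ≈ 56.251)
-501413/(r - (31678 + u)) = -501413/(28928072/514267 - (31678 + 245676)) = -501413/(28928072/514267 - 1*277354) = -501413/(28928072/514267 - 277354) = -501413/(-142605081446/514267) = -501413*(-514267/142605081446) = 257860159271/142605081446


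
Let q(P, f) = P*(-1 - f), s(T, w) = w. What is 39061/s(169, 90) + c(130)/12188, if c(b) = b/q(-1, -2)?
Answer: 59507971/137115 ≈ 434.00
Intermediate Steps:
c(b) = -b (c(b) = b/((-1*(-1)*(1 - 2))) = b/((-1*(-1)*(-1))) = b/(-1) = b*(-1) = -b)
39061/s(169, 90) + c(130)/12188 = 39061/90 - 1*130/12188 = 39061*(1/90) - 130*1/12188 = 39061/90 - 65/6094 = 59507971/137115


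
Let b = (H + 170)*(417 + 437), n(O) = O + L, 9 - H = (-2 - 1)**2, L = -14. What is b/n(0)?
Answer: -10370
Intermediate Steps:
H = 0 (H = 9 - (-2 - 1)**2 = 9 - 1*(-3)**2 = 9 - 1*9 = 9 - 9 = 0)
n(O) = -14 + O (n(O) = O - 14 = -14 + O)
b = 145180 (b = (0 + 170)*(417 + 437) = 170*854 = 145180)
b/n(0) = 145180/(-14 + 0) = 145180/(-14) = 145180*(-1/14) = -10370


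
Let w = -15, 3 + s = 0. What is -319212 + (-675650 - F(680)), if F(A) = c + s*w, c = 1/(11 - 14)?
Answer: -2984720/3 ≈ -9.9491e+5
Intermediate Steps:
s = -3 (s = -3 + 0 = -3)
c = -⅓ (c = 1/(-3) = -⅓ ≈ -0.33333)
F(A) = 134/3 (F(A) = -⅓ - 3*(-15) = -⅓ + 45 = 134/3)
-319212 + (-675650 - F(680)) = -319212 + (-675650 - 1*134/3) = -319212 + (-675650 - 134/3) = -319212 - 2027084/3 = -2984720/3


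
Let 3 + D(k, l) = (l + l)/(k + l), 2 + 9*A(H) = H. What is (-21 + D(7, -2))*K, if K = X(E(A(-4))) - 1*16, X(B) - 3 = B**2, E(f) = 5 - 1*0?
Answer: -1488/5 ≈ -297.60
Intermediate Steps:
A(H) = -2/9 + H/9
E(f) = 5 (E(f) = 5 + 0 = 5)
X(B) = 3 + B**2
D(k, l) = -3 + 2*l/(k + l) (D(k, l) = -3 + (l + l)/(k + l) = -3 + (2*l)/(k + l) = -3 + 2*l/(k + l))
K = 12 (K = (3 + 5**2) - 1*16 = (3 + 25) - 16 = 28 - 16 = 12)
(-21 + D(7, -2))*K = (-21 + (-1*(-2) - 3*7)/(7 - 2))*12 = (-21 + (2 - 21)/5)*12 = (-21 + (1/5)*(-19))*12 = (-21 - 19/5)*12 = -124/5*12 = -1488/5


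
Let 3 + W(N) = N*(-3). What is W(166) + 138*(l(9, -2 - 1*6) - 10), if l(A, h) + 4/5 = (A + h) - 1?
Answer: -9957/5 ≈ -1991.4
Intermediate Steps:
W(N) = -3 - 3*N (W(N) = -3 + N*(-3) = -3 - 3*N)
l(A, h) = -9/5 + A + h (l(A, h) = -⅘ + ((A + h) - 1) = -⅘ + (-1 + A + h) = -9/5 + A + h)
W(166) + 138*(l(9, -2 - 1*6) - 10) = (-3 - 3*166) + 138*((-9/5 + 9 + (-2 - 1*6)) - 10) = (-3 - 498) + 138*((-9/5 + 9 + (-2 - 6)) - 10) = -501 + 138*((-9/5 + 9 - 8) - 10) = -501 + 138*(-⅘ - 10) = -501 + 138*(-54/5) = -501 - 7452/5 = -9957/5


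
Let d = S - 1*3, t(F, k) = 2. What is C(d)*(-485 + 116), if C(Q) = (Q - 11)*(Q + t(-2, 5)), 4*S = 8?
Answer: 4428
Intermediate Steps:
S = 2 (S = (¼)*8 = 2)
d = -1 (d = 2 - 1*3 = 2 - 3 = -1)
C(Q) = (-11 + Q)*(2 + Q) (C(Q) = (Q - 11)*(Q + 2) = (-11 + Q)*(2 + Q))
C(d)*(-485 + 116) = (-22 + (-1)² - 9*(-1))*(-485 + 116) = (-22 + 1 + 9)*(-369) = -12*(-369) = 4428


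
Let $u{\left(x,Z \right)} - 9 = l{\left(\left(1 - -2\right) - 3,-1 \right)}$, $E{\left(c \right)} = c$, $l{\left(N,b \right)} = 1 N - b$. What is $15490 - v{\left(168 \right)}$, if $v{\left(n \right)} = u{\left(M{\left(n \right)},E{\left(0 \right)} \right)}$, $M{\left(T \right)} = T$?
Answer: $15480$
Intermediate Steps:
$l{\left(N,b \right)} = N - b$
$u{\left(x,Z \right)} = 10$ ($u{\left(x,Z \right)} = 9 + \left(\left(\left(1 - -2\right) - 3\right) - -1\right) = 9 + \left(\left(\left(1 + 2\right) - 3\right) + 1\right) = 9 + \left(\left(3 - 3\right) + 1\right) = 9 + \left(0 + 1\right) = 9 + 1 = 10$)
$v{\left(n \right)} = 10$
$15490 - v{\left(168 \right)} = 15490 - 10 = 15480$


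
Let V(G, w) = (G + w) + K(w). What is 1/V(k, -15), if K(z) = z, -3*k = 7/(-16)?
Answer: -48/1433 ≈ -0.033496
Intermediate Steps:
k = 7/48 (k = -7/(3*(-16)) = -7*(-1)/(3*16) = -⅓*(-7/16) = 7/48 ≈ 0.14583)
V(G, w) = G + 2*w (V(G, w) = (G + w) + w = G + 2*w)
1/V(k, -15) = 1/(7/48 + 2*(-15)) = 1/(7/48 - 30) = 1/(-1433/48) = -48/1433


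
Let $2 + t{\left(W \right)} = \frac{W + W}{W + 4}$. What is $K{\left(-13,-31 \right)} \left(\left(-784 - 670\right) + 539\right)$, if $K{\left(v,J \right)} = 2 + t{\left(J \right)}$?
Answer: $- \frac{18910}{9} \approx -2101.1$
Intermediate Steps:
$t{\left(W \right)} = -2 + \frac{2 W}{4 + W}$ ($t{\left(W \right)} = -2 + \frac{W + W}{W + 4} = -2 + \frac{2 W}{4 + W}$)
$K{\left(v,J \right)} = 2 - \frac{8}{4 + J}$
$K{\left(-13,-31 \right)} \left(\left(-784 - 670\right) + 539\right) = 2 \left(-31\right) \frac{1}{4 - 31} \left(\left(-784 - 670\right) + 539\right) = 2 \left(-31\right) \frac{1}{-27} \left(\left(-784 - 670\right) + 539\right) = 2 \left(-31\right) \left(- \frac{1}{27}\right) \left(-1454 + 539\right) = \frac{62}{27} \left(-915\right) = - \frac{18910}{9}$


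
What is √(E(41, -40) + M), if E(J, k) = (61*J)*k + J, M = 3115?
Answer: 2*I*√24221 ≈ 311.26*I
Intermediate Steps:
E(J, k) = J + 61*J*k (E(J, k) = 61*J*k + J = J + 61*J*k)
√(E(41, -40) + M) = √(41*(1 + 61*(-40)) + 3115) = √(41*(1 - 2440) + 3115) = √(41*(-2439) + 3115) = √(-99999 + 3115) = √(-96884) = 2*I*√24221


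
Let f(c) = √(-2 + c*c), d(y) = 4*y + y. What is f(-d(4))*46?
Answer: 46*√398 ≈ 917.70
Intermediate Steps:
d(y) = 5*y
f(c) = √(-2 + c²)
f(-d(4))*46 = √(-2 + (-5*4)²)*46 = √(-2 + (-1*20)²)*46 = √(-2 + (-20)²)*46 = √(-2 + 400)*46 = √398*46 = 46*√398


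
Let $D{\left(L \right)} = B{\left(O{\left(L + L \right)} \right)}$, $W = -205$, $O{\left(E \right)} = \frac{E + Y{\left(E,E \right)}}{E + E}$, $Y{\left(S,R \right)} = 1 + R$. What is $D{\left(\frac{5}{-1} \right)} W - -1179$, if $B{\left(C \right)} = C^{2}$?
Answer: $\frac{79519}{80} \approx 993.99$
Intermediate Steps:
$O{\left(E \right)} = \frac{1 + 2 E}{2 E}$ ($O{\left(E \right)} = \frac{E + \left(1 + E\right)}{E + E} = \frac{1 + 2 E}{2 E}$)
$D{\left(L \right)} = \frac{\left(\frac{1}{2} + 2 L\right)^{2}}{4 L^{2}}$ ($D{\left(L \right)} = \left(\frac{\frac{1}{2} + \left(L + L\right)}{L + L}\right)^{2} = \left(\frac{\frac{1}{2} + 2 L}{2 L}\right)^{2} = \frac{\left(\frac{1}{2} + 2 L\right)^{2}}{4 L^{2}}$)
$D{\left(\frac{5}{-1} \right)} W - -1179 = \frac{\left(1 + 4 \frac{5}{-1}\right)^{2}}{16 \cdot 25} \left(-205\right) - -1179 = \frac{\left(1 + 4 \cdot 5 \left(-1\right)\right)^{2}}{16 \cdot 25} \left(-205\right) + 1179 = \frac{\left(1 + 4 \left(-5\right)\right)^{2}}{16 \cdot 25} \left(-205\right) + 1179 = \frac{1}{16} \cdot \frac{1}{25} \left(1 - 20\right)^{2} \left(-205\right) + 1179 = \frac{1}{16} \cdot \frac{1}{25} \left(-19\right)^{2} \left(-205\right) + 1179 = \frac{1}{16} \cdot \frac{1}{25} \cdot 361 \left(-205\right) + 1179 = \frac{361}{400} \left(-205\right) + 1179 = - \frac{14801}{80} + 1179 = \frac{79519}{80}$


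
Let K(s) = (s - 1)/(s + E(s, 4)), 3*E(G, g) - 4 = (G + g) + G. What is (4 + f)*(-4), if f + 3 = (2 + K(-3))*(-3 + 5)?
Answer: -236/7 ≈ -33.714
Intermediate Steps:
E(G, g) = 4/3 + g/3 + 2*G/3 (E(G, g) = 4/3 + ((G + g) + G)/3 = 4/3 + (g + 2*G)/3 = 4/3 + (g/3 + 2*G/3) = 4/3 + g/3 + 2*G/3)
K(s) = (-1 + s)/(8/3 + 5*s/3) (K(s) = (s - 1)/(s + (4/3 + (⅓)*4 + 2*s/3)) = (-1 + s)/(s + (4/3 + 4/3 + 2*s/3)) = (-1 + s)/(s + (8/3 + 2*s/3)) = (-1 + s)/(8/3 + 5*s/3))
f = 31/7 (f = -3 + (2 + 3*(-1 - 3)/(8 + 5*(-3)))*(-3 + 5) = -3 + (2 + 3*(-4)/(8 - 15))*2 = -3 + (2 + 3*(-4)/(-7))*2 = -3 + (2 + 3*(-⅐)*(-4))*2 = -3 + (2 + 12/7)*2 = -3 + (26/7)*2 = -3 + 52/7 = 31/7 ≈ 4.4286)
(4 + f)*(-4) = (4 + 31/7)*(-4) = (59/7)*(-4) = -236/7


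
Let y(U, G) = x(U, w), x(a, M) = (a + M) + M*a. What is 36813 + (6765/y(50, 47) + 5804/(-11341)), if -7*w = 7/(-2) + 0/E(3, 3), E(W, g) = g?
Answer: 63194498509/1712491 ≈ 36902.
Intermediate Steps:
w = ½ (w = -(7/(-2) + 0/3)/7 = -(7*(-½) + 0*(⅓))/7 = -(-7/2 + 0)/7 = -⅐*(-7/2) = ½ ≈ 0.50000)
x(a, M) = M + a + M*a (x(a, M) = (M + a) + M*a = M + a + M*a)
y(U, G) = ½ + 3*U/2 (y(U, G) = ½ + U + U/2 = ½ + 3*U/2)
36813 + (6765/y(50, 47) + 5804/(-11341)) = 36813 + (6765/(½ + (3/2)*50) + 5804/(-11341)) = 36813 + (6765/(½ + 75) + 5804*(-1/11341)) = 36813 + (6765/(151/2) - 5804/11341) = 36813 + (6765*(2/151) - 5804/11341) = 36813 + (13530/151 - 5804/11341) = 36813 + 152567326/1712491 = 63194498509/1712491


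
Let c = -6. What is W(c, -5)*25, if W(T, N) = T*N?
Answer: 750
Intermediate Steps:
W(T, N) = N*T
W(c, -5)*25 = -5*(-6)*25 = 30*25 = 750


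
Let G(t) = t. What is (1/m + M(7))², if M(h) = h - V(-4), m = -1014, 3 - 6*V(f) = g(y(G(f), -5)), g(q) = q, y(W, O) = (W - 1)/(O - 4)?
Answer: 3618624025/83283876 ≈ 43.449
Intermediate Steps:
y(W, O) = (-1 + W)/(-4 + O)
V(f) = 13/27 + f/54 (V(f) = ½ - (-1 + f)/(6*(-4 - 5)) = ½ - (-1 + f)/(6*(-9)) = ½ - (-1)*(-1 + f)/54 = ½ - (⅑ - f/9)/6 = ½ + (-1/54 + f/54) = 13/27 + f/54)
M(h) = -11/27 + h (M(h) = h - (13/27 + (1/54)*(-4)) = h - (13/27 - 2/27) = h - 1*11/27 = h - 11/27 = -11/27 + h)
(1/m + M(7))² = (1/(-1014) + (-11/27 + 7))² = (-1/1014 + 178/27)² = (60155/9126)² = 3618624025/83283876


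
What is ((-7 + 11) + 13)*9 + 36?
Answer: 189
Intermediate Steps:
((-7 + 11) + 13)*9 + 36 = (4 + 13)*9 + 36 = 17*9 + 36 = 153 + 36 = 189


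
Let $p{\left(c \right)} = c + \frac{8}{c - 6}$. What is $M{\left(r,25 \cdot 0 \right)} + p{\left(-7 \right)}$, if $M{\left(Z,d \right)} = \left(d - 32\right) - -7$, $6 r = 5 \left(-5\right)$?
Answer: $- \frac{424}{13} \approx -32.615$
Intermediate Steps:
$r = - \frac{25}{6}$ ($r = \frac{5 \left(-5\right)}{6} = \frac{1}{6} \left(-25\right) = - \frac{25}{6} \approx -4.1667$)
$M{\left(Z,d \right)} = -25 + d$ ($M{\left(Z,d \right)} = \left(d - 32\right) + 7 = \left(-32 + d\right) + 7 = -25 + d$)
$p{\left(c \right)} = c + \frac{8}{-6 + c}$
$M{\left(r,25 \cdot 0 \right)} + p{\left(-7 \right)} = \left(-25 + 25 \cdot 0\right) + \frac{8 + \left(-7\right)^{2} - -42}{-6 - 7} = \left(-25 + 0\right) + \frac{8 + 49 + 42}{-13} = -25 - \frac{99}{13} = - \frac{424}{13}$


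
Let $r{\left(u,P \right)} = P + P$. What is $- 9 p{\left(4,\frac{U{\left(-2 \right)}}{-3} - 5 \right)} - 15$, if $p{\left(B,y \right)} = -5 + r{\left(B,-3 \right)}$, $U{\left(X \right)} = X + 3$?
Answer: $84$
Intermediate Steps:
$U{\left(X \right)} = 3 + X$
$r{\left(u,P \right)} = 2 P$
$p{\left(B,y \right)} = -11$ ($p{\left(B,y \right)} = -5 + 2 \left(-3\right) = -5 - 6 = -11$)
$- 9 p{\left(4,\frac{U{\left(-2 \right)}}{-3} - 5 \right)} - 15 = \left(-9\right) \left(-11\right) - 15 = 99 - 15 = 84$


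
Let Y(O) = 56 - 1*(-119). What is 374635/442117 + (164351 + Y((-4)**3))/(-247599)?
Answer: 6673169941/36489242361 ≈ 0.18288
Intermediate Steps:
Y(O) = 175 (Y(O) = 56 + 119 = 175)
374635/442117 + (164351 + Y((-4)**3))/(-247599) = 374635/442117 + (164351 + 175)/(-247599) = 374635*(1/442117) + 164526*(-1/247599) = 374635/442117 - 54842/82533 = 6673169941/36489242361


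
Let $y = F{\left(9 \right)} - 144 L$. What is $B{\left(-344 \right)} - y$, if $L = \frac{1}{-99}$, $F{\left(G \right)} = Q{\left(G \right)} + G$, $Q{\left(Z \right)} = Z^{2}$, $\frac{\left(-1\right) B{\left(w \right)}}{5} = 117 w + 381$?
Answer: $\frac{2191679}{11} \approx 1.9924 \cdot 10^{5}$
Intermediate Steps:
$B{\left(w \right)} = -1905 - 585 w$ ($B{\left(w \right)} = - 5 \left(117 w + 381\right) = - 5 \left(381 + 117 w\right) = -1905 - 585 w$)
$F{\left(G \right)} = G + G^{2}$ ($F{\left(G \right)} = G^{2} + G = G + G^{2}$)
$L = - \frac{1}{99} \approx -0.010101$
$y = \frac{1006}{11}$ ($y = 9 \left(1 + 9\right) - - \frac{16}{11} = 9 \cdot 10 + \frac{16}{11} = 90 + \frac{16}{11} = \frac{1006}{11} \approx 91.455$)
$B{\left(-344 \right)} - y = \left(-1905 - -201240\right) - \frac{1006}{11} = \left(-1905 + 201240\right) - \frac{1006}{11} = 199335 - \frac{1006}{11} = \frac{2191679}{11}$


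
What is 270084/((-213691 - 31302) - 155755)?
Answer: -67521/100187 ≈ -0.67395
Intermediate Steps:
270084/((-213691 - 31302) - 155755) = 270084/(-244993 - 155755) = 270084/(-400748) = 270084*(-1/400748) = -67521/100187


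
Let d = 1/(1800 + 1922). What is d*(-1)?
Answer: -1/3722 ≈ -0.00026867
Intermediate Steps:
d = 1/3722 ≈ 0.00026867
d*(-1) = (1/3722)*(-1) = -1/3722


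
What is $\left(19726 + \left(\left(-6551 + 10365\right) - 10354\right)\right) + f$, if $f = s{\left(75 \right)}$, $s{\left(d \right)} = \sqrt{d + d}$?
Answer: $13186 + 5 \sqrt{6} \approx 13198.0$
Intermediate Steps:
$s{\left(d \right)} = \sqrt{2} \sqrt{d}$ ($s{\left(d \right)} = \sqrt{2 d} = \sqrt{2} \sqrt{d}$)
$f = 5 \sqrt{6}$ ($f = \sqrt{2} \sqrt{75} = \sqrt{2} \cdot 5 \sqrt{3} = 5 \sqrt{6} \approx 12.247$)
$\left(19726 + \left(\left(-6551 + 10365\right) - 10354\right)\right) + f = \left(19726 + \left(\left(-6551 + 10365\right) - 10354\right)\right) + 5 \sqrt{6} = \left(19726 + \left(3814 - 10354\right)\right) + 5 \sqrt{6} = \left(19726 - 6540\right) + 5 \sqrt{6} = 13186 + 5 \sqrt{6}$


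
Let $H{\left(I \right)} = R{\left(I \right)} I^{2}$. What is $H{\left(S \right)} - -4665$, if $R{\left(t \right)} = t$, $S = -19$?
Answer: $-2194$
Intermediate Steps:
$H{\left(I \right)} = I^{3}$ ($H{\left(I \right)} = I I^{2} = I^{3}$)
$H{\left(S \right)} - -4665 = \left(-19\right)^{3} - -4665 = -6859 + 4665 = -2194$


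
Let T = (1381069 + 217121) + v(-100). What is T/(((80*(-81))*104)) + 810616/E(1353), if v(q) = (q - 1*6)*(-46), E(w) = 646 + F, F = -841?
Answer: -1401545981/336960 ≈ -4159.4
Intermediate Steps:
E(w) = -195 (E(w) = 646 - 841 = -195)
v(q) = 276 - 46*q (v(q) = (q - 6)*(-46) = (-6 + q)*(-46) = 276 - 46*q)
T = 1603066 (T = (1381069 + 217121) + (276 - 46*(-100)) = 1598190 + (276 + 4600) = 1598190 + 4876 = 1603066)
T/(((80*(-81))*104)) + 810616/E(1353) = 1603066/(((80*(-81))*104)) + 810616/(-195) = 1603066/((-6480*104)) + 810616*(-1/195) = 1603066/(-673920) - 810616/195 = 1603066*(-1/673920) - 810616/195 = -801533/336960 - 810616/195 = -1401545981/336960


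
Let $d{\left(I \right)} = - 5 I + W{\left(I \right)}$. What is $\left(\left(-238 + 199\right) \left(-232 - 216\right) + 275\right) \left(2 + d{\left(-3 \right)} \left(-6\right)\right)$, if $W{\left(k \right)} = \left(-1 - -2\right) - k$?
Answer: $-1987664$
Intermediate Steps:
$W{\left(k \right)} = 1 - k$ ($W{\left(k \right)} = \left(-1 + 2\right) - k = 1 - k$)
$d{\left(I \right)} = 1 - 6 I$ ($d{\left(I \right)} = - 5 I - \left(-1 + I\right) = 1 - 6 I$)
$\left(\left(-238 + 199\right) \left(-232 - 216\right) + 275\right) \left(2 + d{\left(-3 \right)} \left(-6\right)\right) = \left(\left(-238 + 199\right) \left(-232 - 216\right) + 275\right) \left(2 + \left(1 - -18\right) \left(-6\right)\right) = \left(\left(-39\right) \left(-448\right) + 275\right) \left(2 + \left(1 + 18\right) \left(-6\right)\right) = \left(17472 + 275\right) \left(2 + 19 \left(-6\right)\right) = 17747 \left(2 - 114\right) = 17747 \left(-112\right) = -1987664$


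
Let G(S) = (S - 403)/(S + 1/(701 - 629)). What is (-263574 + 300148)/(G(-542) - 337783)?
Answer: -1427227202/13181237969 ≈ -0.10828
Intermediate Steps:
G(S) = (-403 + S)/(1/72 + S) (G(S) = (-403 + S)/(S + 1/72) = (-403 + S)/(1/72 + S))
(-263574 + 300148)/(G(-542) - 337783) = (-263574 + 300148)/(72*(-403 - 542)/(1 + 72*(-542)) - 337783) = 36574/(72*(-945)/(1 - 39024) - 337783) = 36574/(72*(-945)/(-39023) - 337783) = 36574/(72*(-1/39023)*(-945) - 337783) = 36574/(68040/39023 - 337783) = 36574/(-13181237969/39023) = 36574*(-39023/13181237969) = -1427227202/13181237969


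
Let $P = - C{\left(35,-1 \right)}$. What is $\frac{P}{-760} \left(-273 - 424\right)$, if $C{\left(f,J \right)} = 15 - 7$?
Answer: $- \frac{697}{95} \approx -7.3368$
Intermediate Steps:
$C{\left(f,J \right)} = 8$ ($C{\left(f,J \right)} = 15 - 7 = 8$)
$P = -8$ ($P = \left(-1\right) 8 = -8$)
$\frac{P}{-760} \left(-273 - 424\right) = - \frac{8}{-760} \left(-273 - 424\right) = \left(-8\right) \left(- \frac{1}{760}\right) \left(-697\right) = \frac{1}{95} \left(-697\right) = - \frac{697}{95}$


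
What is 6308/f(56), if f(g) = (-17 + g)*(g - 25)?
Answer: 6308/1209 ≈ 5.2175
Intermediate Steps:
f(g) = (-25 + g)*(-17 + g) (f(g) = (-17 + g)*(-25 + g) = (-25 + g)*(-17 + g))
6308/f(56) = 6308/(425 + 56**2 - 42*56) = 6308/(425 + 3136 - 2352) = 6308/1209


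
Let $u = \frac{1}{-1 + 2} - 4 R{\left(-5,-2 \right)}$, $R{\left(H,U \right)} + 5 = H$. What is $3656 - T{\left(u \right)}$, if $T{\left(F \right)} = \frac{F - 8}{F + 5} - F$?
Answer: $\frac{170029}{46} \approx 3696.3$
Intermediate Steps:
$R{\left(H,U \right)} = -5 + H$
$u = 41$ ($u = \frac{1}{-1 + 2} - 4 \left(-5 - 5\right) = 1^{-1} - -40 = 1 + 40 = 41$)
$T{\left(F \right)} = - F + \frac{-8 + F}{5 + F}$ ($T{\left(F \right)} = \frac{-8 + F}{5 + F} - F = - F + \frac{-8 + F}{5 + F}$)
$3656 - T{\left(u \right)} = 3656 - \frac{-8 - 41^{2} - 164}{5 + 41} = 3656 - \frac{-8 - 1681 - 164}{46} = 3656 - \frac{1}{46} \left(-1853\right) = 3656 - - \frac{1853}{46} = 3656 + \frac{1853}{46} = \frac{170029}{46}$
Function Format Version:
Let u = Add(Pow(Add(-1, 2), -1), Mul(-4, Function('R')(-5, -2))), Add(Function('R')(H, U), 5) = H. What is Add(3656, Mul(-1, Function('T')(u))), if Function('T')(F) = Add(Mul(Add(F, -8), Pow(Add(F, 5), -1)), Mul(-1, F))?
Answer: Rational(170029, 46) ≈ 3696.3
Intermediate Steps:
Function('R')(H, U) = Add(-5, H)
u = 41 (u = Add(Pow(Add(-1, 2), -1), Mul(-4, Add(-5, -5))) = Add(Pow(1, -1), Mul(-4, -10)) = Add(1, 40) = 41)
Function('T')(F) = Add(Mul(-1, F), Mul(Pow(Add(5, F), -1), Add(-8, F))) (Function('T')(F) = Add(Mul(Add(-8, F), Pow(Add(5, F), -1)), Mul(-1, F)) = Add(Mul(Pow(Add(5, F), -1), Add(-8, F)), Mul(-1, F)) = Add(Mul(-1, F), Mul(Pow(Add(5, F), -1), Add(-8, F))))
Add(3656, Mul(-1, Function('T')(u))) = Add(3656, Mul(-1, Mul(Pow(Add(5, 41), -1), Add(-8, Mul(-1, Pow(41, 2)), Mul(-4, 41))))) = Add(3656, Mul(-1, Mul(Pow(46, -1), Add(-8, Mul(-1, 1681), -164)))) = Add(3656, Mul(-1, Mul(Rational(1, 46), Add(-8, -1681, -164)))) = Add(3656, Mul(-1, Mul(Rational(1, 46), -1853))) = Add(3656, Mul(-1, Rational(-1853, 46))) = Add(3656, Rational(1853, 46)) = Rational(170029, 46)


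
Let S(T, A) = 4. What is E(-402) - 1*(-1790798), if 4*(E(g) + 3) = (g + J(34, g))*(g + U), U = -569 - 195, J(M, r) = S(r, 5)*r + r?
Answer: 2493893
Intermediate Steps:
J(M, r) = 5*r (J(M, r) = 4*r + r = 5*r)
U = -764
E(g) = -3 + 3*g*(-764 + g)/2 (E(g) = -3 + ((g + 5*g)*(g - 764))/4 = -3 + ((6*g)*(-764 + g))/4 = -3 + (6*g*(-764 + g))/4 = -3 + 3*g*(-764 + g)/2)
E(-402) - 1*(-1790798) = (-3 - 1146*(-402) + (3/2)*(-402)**2) - 1*(-1790798) = (-3 + 460692 + (3/2)*161604) + 1790798 = (-3 + 460692 + 242406) + 1790798 = 703095 + 1790798 = 2493893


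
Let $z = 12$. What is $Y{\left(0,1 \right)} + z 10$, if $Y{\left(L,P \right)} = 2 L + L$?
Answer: $120$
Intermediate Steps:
$Y{\left(L,P \right)} = 3 L$
$Y{\left(0,1 \right)} + z 10 = 3 \cdot 0 + 12 \cdot 10 = 0 + 120 = 120$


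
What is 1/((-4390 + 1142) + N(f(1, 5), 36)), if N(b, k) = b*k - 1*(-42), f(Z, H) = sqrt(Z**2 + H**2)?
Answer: -1603/5122370 - 9*sqrt(26)/2561185 ≈ -0.00033086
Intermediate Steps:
f(Z, H) = sqrt(H**2 + Z**2)
N(b, k) = 42 + b*k (N(b, k) = b*k + 42 = 42 + b*k)
1/((-4390 + 1142) + N(f(1, 5), 36)) = 1/((-4390 + 1142) + (42 + sqrt(5**2 + 1**2)*36)) = 1/(-3248 + (42 + sqrt(25 + 1)*36)) = 1/(-3248 + (42 + sqrt(26)*36)) = 1/(-3248 + (42 + 36*sqrt(26))) = 1/(-3206 + 36*sqrt(26))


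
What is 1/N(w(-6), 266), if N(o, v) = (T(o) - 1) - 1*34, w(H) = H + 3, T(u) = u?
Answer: -1/38 ≈ -0.026316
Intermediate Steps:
w(H) = 3 + H
N(o, v) = -35 + o (N(o, v) = (o - 1) - 1*34 = (-1 + o) - 34 = -35 + o)
1/N(w(-6), 266) = 1/(-35 + (3 - 6)) = 1/(-35 - 3) = 1/(-38) = -1/38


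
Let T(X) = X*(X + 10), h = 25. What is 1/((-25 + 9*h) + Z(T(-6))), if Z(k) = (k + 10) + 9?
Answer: 1/195 ≈ 0.0051282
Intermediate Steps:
T(X) = X*(10 + X)
Z(k) = 19 + k (Z(k) = (10 + k) + 9 = 19 + k)
1/((-25 + 9*h) + Z(T(-6))) = 1/((-25 + 9*25) + (19 - 6*(10 - 6))) = 1/((-25 + 225) + (19 - 6*4)) = 1/(200 + (19 - 24)) = 1/(200 - 5) = 1/195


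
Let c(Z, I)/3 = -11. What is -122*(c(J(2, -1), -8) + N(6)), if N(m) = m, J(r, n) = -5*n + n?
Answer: 3294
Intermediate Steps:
J(r, n) = -4*n
c(Z, I) = -33 (c(Z, I) = 3*(-11) = -33)
-122*(c(J(2, -1), -8) + N(6)) = -122*(-33 + 6) = -122*(-27) = 3294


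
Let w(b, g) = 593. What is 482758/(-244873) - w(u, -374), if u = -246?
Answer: -145692447/244873 ≈ -594.97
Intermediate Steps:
482758/(-244873) - w(u, -374) = 482758/(-244873) - 1*593 = 482758*(-1/244873) - 593 = -482758/244873 - 593 = -145692447/244873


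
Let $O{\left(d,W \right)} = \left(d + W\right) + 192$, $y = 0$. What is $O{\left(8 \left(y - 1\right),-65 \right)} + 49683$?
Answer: $49802$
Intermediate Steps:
$O{\left(d,W \right)} = 192 + W + d$ ($O{\left(d,W \right)} = \left(W + d\right) + 192 = 192 + W + d$)
$O{\left(8 \left(y - 1\right),-65 \right)} + 49683 = \left(192 - 65 + 8 \left(0 - 1\right)\right) + 49683 = \left(192 - 65 + 8 \left(-1\right)\right) + 49683 = \left(192 - 65 - 8\right) + 49683 = 119 + 49683 = 49802$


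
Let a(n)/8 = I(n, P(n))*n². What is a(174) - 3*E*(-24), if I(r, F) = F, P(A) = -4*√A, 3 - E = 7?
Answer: -288 - 968832*√174 ≈ -1.2780e+7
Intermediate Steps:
E = -4 (E = 3 - 1*7 = 3 - 7 = -4)
a(n) = -32*n^(5/2) (a(n) = 8*((-4*√n)*n²) = 8*(-4*n^(5/2)) = -32*n^(5/2))
a(174) - 3*E*(-24) = -968832*√174 - 3*(-4)*(-24) = -968832*√174 + 12*(-24) = -968832*√174 - 288 = -288 - 968832*√174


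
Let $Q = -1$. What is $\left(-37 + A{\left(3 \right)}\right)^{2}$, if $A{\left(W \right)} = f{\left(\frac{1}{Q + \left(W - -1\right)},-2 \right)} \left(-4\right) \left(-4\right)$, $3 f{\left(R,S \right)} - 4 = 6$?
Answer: $\frac{2401}{9} \approx 266.78$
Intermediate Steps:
$f{\left(R,S \right)} = \frac{10}{3}$ ($f{\left(R,S \right)} = \frac{4}{3} + \frac{1}{3} \cdot 6 = \frac{4}{3} + 2 = \frac{10}{3}$)
$A{\left(W \right)} = \frac{160}{3}$ ($A{\left(W \right)} = \frac{10}{3} \left(-4\right) \left(-4\right) = \left(- \frac{40}{3}\right) \left(-4\right) = \frac{160}{3}$)
$\left(-37 + A{\left(3 \right)}\right)^{2} = \left(-37 + \frac{160}{3}\right)^{2} = \left(\frac{49}{3}\right)^{2} = \frac{2401}{9}$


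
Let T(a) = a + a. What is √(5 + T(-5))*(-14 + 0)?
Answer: -14*I*√5 ≈ -31.305*I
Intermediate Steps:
T(a) = 2*a
√(5 + T(-5))*(-14 + 0) = √(5 + 2*(-5))*(-14 + 0) = √(5 - 10)*(-14) = √(-5)*(-14) = (I*√5)*(-14) = -14*I*√5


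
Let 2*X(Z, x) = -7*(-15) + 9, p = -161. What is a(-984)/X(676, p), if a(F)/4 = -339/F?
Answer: 113/4674 ≈ 0.024176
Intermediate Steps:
a(F) = -1356/F (a(F) = 4*(-339/F) = -1356/F)
X(Z, x) = 57 (X(Z, x) = (-7*(-15) + 9)/2 = (105 + 9)/2 = (1/2)*114 = 57)
a(-984)/X(676, p) = -1356/(-984)/57 = -1356*(-1/984)*(1/57) = (113/82)*(1/57) = 113/4674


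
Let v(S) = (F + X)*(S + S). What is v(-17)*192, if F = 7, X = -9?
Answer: 13056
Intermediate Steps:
v(S) = -4*S (v(S) = (7 - 9)*(S + S) = -4*S)
v(-17)*192 = -4*(-17)*192 = 68*192 = 13056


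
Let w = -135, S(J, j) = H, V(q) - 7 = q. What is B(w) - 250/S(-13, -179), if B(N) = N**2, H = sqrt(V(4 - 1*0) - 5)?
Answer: 18225 - 125*sqrt(6)/3 ≈ 18123.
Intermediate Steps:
V(q) = 7 + q
H = sqrt(6) (H = sqrt((7 + (4 - 1*0)) - 5) = sqrt((7 + (4 + 0)) - 5) = sqrt((7 + 4) - 5) = sqrt(11 - 5) = sqrt(6) ≈ 2.4495)
S(J, j) = sqrt(6)
B(w) - 250/S(-13, -179) = (-135)**2 - 250/(sqrt(6)) = 18225 - 250*sqrt(6)/6 = 18225 - 125*sqrt(6)/3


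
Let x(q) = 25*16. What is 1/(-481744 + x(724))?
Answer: -1/481344 ≈ -2.0775e-6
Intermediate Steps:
x(q) = 400
1/(-481744 + x(724)) = 1/(-481744 + 400) = 1/(-481344) = -1/481344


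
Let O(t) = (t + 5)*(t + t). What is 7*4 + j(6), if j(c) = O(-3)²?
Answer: 172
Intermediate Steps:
O(t) = 2*t*(5 + t) (O(t) = (5 + t)*(2*t) = 2*t*(5 + t))
j(c) = 144 (j(c) = (2*(-3)*(5 - 3))² = (2*(-3)*2)² = (-12)² = 144)
7*4 + j(6) = 7*4 + 144 = 28 + 144 = 172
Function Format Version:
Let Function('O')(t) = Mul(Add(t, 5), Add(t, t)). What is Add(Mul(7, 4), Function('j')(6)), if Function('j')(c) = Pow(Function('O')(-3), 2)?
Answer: 172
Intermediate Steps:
Function('O')(t) = Mul(2, t, Add(5, t)) (Function('O')(t) = Mul(Add(5, t), Mul(2, t)) = Mul(2, t, Add(5, t)))
Function('j')(c) = 144 (Function('j')(c) = Pow(Mul(2, -3, Add(5, -3)), 2) = Pow(Mul(2, -3, 2), 2) = Pow(-12, 2) = 144)
Add(Mul(7, 4), Function('j')(6)) = Add(Mul(7, 4), 144) = Add(28, 144) = 172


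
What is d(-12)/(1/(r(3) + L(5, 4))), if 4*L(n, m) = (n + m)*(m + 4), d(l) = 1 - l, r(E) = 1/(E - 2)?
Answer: 247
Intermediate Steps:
r(E) = 1/(-2 + E)
L(n, m) = (4 + m)*(m + n)/4 (L(n, m) = ((n + m)*(m + 4))/4 = ((m + n)*(4 + m))/4 = ((4 + m)*(m + n))/4 = (4 + m)*(m + n)/4)
d(-12)/(1/(r(3) + L(5, 4))) = (1 - 1*(-12))/(1/(1/(-2 + 3) + (4 + 5 + (1/4)*4**2 + (1/4)*4*5))) = (1 + 12)/(1/(1/1 + (4 + 5 + (1/4)*16 + 5))) = 13/1/(1 + (4 + 5 + 4 + 5)) = 13/1/(1 + 18) = 13/1/19 = 13/(1/19) = 19*13 = 247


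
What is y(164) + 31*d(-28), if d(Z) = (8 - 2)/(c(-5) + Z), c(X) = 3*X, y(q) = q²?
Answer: 1156342/43 ≈ 26892.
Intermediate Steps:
d(Z) = 6/(-15 + Z) (d(Z) = (8 - 2)/(3*(-5) + Z) = 6/(-15 + Z))
y(164) + 31*d(-28) = 164² + 31*(6/(-15 - 28)) = 26896 + 31*(6/(-43)) = 26896 + 31*(6*(-1/43)) = 26896 + 31*(-6/43) = 26896 - 186/43 = 1156342/43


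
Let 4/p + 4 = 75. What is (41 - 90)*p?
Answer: -196/71 ≈ -2.7606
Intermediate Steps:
p = 4/71 (p = 4/(-4 + 75) = 4/71 ≈ 0.056338)
(41 - 90)*p = (41 - 90)*(4/71) = -49*4/71 = -196/71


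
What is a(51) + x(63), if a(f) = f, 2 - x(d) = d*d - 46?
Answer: -3870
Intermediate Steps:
x(d) = 48 - d² (x(d) = 2 - (d*d - 46) = 2 - (d² - 46) = 2 - (-46 + d²) = 2 + (46 - d²) = 48 - d²)
a(51) + x(63) = 51 + (48 - 1*63²) = 51 + (48 - 1*3969) = 51 + (48 - 3969) = 51 - 3921 = -3870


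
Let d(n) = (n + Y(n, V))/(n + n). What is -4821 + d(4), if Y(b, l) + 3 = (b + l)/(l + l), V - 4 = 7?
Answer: -848459/176 ≈ -4820.8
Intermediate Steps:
V = 11 (V = 4 + 7 = 11)
Y(b, l) = -3 + (b + l)/(2*l) (Y(b, l) = -3 + (b + l)/(l + l) = -3 + (b + l)/((2*l)) = -3 + (b + l)*(1/(2*l)) = -3 + (b + l)/(2*l))
d(n) = (-5/2 + 23*n/22)/(2*n) (d(n) = (n + (½)*(n - 5*11)/11)/(n + n) = (n + (½)*(1/11)*(n - 55))/((2*n)) = (n + (½)*(1/11)*(-55 + n))*(1/(2*n)) = (n + (-5/2 + n/22))*(1/(2*n)) = (-5/2 + 23*n/22)*(1/(2*n)) = (-5/2 + 23*n/22)/(2*n))
-4821 + d(4) = -4821 + (1/44)*(-55 + 23*4)/4 = -4821 + (1/44)*(¼)*(-55 + 92) = -4821 + (1/44)*(¼)*37 = -4821 + 37/176 = -848459/176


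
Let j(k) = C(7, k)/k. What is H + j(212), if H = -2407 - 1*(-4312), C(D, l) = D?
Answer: 403867/212 ≈ 1905.0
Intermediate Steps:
H = 1905 (H = -2407 + 4312 = 1905)
j(k) = 7/k
H + j(212) = 1905 + 7/212 = 403867/212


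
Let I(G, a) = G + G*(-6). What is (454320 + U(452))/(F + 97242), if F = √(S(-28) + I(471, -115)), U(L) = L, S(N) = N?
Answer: 44222938824/9456008947 - 454772*I*√2383/9456008947 ≈ 4.6767 - 0.0023477*I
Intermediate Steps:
I(G, a) = -5*G (I(G, a) = G - 6*G = -5*G)
F = I*√2383 (F = √(-28 - 5*471) = √(-28 - 2355) = √(-2383) = I*√2383 ≈ 48.816*I)
(454320 + U(452))/(F + 97242) = (454320 + 452)/(I*√2383 + 97242) = 454772/(97242 + I*√2383)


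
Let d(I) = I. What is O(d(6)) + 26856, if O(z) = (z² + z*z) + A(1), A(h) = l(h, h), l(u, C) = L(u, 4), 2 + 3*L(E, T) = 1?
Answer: 80783/3 ≈ 26928.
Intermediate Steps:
L(E, T) = -⅓ (L(E, T) = -⅔ + (⅓)*1 = -⅔ + ⅓ = -⅓)
l(u, C) = -⅓
A(h) = -⅓
O(z) = -⅓ + 2*z² (O(z) = (z² + z*z) - ⅓ = (z² + z²) - ⅓ = 2*z² - ⅓ = -⅓ + 2*z²)
O(d(6)) + 26856 = (-⅓ + 2*6²) + 26856 = (-⅓ + 2*36) + 26856 = (-⅓ + 72) + 26856 = 215/3 + 26856 = 80783/3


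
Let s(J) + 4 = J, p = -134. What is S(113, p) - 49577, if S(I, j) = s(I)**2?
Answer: -37696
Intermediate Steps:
s(J) = -4 + J
S(I, j) = (-4 + I)**2
S(113, p) - 49577 = (-4 + 113)**2 - 49577 = 109**2 - 49577 = 11881 - 49577 = -37696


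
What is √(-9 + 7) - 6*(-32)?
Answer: 192 + I*√2 ≈ 192.0 + 1.4142*I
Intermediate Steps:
√(-9 + 7) - 6*(-32) = √(-2) + 192 = I*√2 + 192 = 192 + I*√2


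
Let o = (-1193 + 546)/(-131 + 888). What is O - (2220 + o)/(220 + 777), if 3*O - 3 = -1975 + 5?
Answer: -1489591622/2264187 ≈ -657.89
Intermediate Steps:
o = -647/757 ≈ -0.85469
O = -1967/3 (O = 1 + (-1975 + 5)/3 = 1 + (⅓)*(-1970) = 1 - 1970/3 = -1967/3 ≈ -655.67)
O - (2220 + o)/(220 + 777) = -1967/3 - (2220 - 647/757)/(220 + 777) = -1967/3 - 1679893/(757*997) = -1967/3 - 1*1679893/754729 = -1967/3 - 1679893/754729 = -1489591622/2264187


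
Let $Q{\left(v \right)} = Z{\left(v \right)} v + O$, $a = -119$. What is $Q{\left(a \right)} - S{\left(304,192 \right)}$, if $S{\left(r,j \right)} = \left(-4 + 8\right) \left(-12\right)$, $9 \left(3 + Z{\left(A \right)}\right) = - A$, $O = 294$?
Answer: $- \frac{7870}{9} \approx -874.44$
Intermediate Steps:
$Z{\left(A \right)} = -3 - \frac{A}{9}$ ($Z{\left(A \right)} = -3 + \frac{\left(-1\right) A}{9} = -3 - \frac{A}{9}$)
$Q{\left(v \right)} = 294 + v \left(-3 - \frac{v}{9}\right)$ ($Q{\left(v \right)} = \left(-3 - \frac{v}{9}\right) v + 294 = v \left(-3 - \frac{v}{9}\right) + 294 = 294 + v \left(-3 - \frac{v}{9}\right)$)
$S{\left(r,j \right)} = -48$ ($S{\left(r,j \right)} = 4 \left(-12\right) = -48$)
$Q{\left(a \right)} - S{\left(304,192 \right)} = \left(294 - - \frac{119 \left(27 - 119\right)}{9}\right) - -48 = \left(294 - \left(- \frac{119}{9}\right) \left(-92\right)\right) + 48 = \left(294 - \frac{10948}{9}\right) + 48 = - \frac{8302}{9} + 48 = - \frac{7870}{9}$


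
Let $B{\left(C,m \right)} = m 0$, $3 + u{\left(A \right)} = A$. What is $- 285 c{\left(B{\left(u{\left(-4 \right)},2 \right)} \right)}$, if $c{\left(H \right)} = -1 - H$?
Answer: $285$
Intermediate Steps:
$u{\left(A \right)} = -3 + A$
$B{\left(C,m \right)} = 0$
$- 285 c{\left(B{\left(u{\left(-4 \right)},2 \right)} \right)} = - 285 \left(-1 - 0\right) = - 285 \left(-1 + 0\right) = \left(-285\right) \left(-1\right) = 285$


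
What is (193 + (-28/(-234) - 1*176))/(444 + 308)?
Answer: 2003/87984 ≈ 0.022766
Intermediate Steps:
(193 + (-28/(-234) - 1*176))/(444 + 308) = (193 + (-28*(-1/234) - 176))/752 = (193 + (14/117 - 176))*(1/752) = (193 - 20578/117)*(1/752) = (2003/117)*(1/752) = 2003/87984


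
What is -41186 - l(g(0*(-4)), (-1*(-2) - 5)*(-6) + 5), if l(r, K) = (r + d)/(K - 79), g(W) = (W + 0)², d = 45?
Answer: -2306371/56 ≈ -41185.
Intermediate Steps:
g(W) = W²
l(r, K) = (45 + r)/(-79 + K) (l(r, K) = (r + 45)/(K - 79) = (45 + r)/(-79 + K))
-41186 - l(g(0*(-4)), (-1*(-2) - 5)*(-6) + 5) = -41186 - (45 + (0*(-4))²)/(-79 + ((-1*(-2) - 5)*(-6) + 5)) = -41186 - (45 + 0²)/(-79 + ((2 - 5)*(-6) + 5)) = -41186 - (45 + 0)/(-79 + (-3*(-6) + 5)) = -41186 - 45/(-79 + (18 + 5)) = -41186 - 45/(-79 + 23) = -41186 - 45/(-56) = -41186 - (-1)*45/56 = -41186 - 1*(-45/56) = -41186 + 45/56 = -2306371/56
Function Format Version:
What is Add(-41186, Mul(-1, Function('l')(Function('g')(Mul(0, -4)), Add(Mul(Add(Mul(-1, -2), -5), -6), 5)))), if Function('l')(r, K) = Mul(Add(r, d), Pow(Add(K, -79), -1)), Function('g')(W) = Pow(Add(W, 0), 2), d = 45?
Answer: Rational(-2306371, 56) ≈ -41185.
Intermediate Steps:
Function('g')(W) = Pow(W, 2)
Function('l')(r, K) = Mul(Pow(Add(-79, K), -1), Add(45, r)) (Function('l')(r, K) = Mul(Add(r, 45), Pow(Add(K, -79), -1)) = Mul(Add(45, r), Pow(Add(-79, K), -1)) = Mul(Pow(Add(-79, K), -1), Add(45, r)))
Add(-41186, Mul(-1, Function('l')(Function('g')(Mul(0, -4)), Add(Mul(Add(Mul(-1, -2), -5), -6), 5)))) = Add(-41186, Mul(-1, Mul(Pow(Add(-79, Add(Mul(Add(Mul(-1, -2), -5), -6), 5)), -1), Add(45, Pow(Mul(0, -4), 2))))) = Add(-41186, Mul(-1, Mul(Pow(Add(-79, Add(Mul(Add(2, -5), -6), 5)), -1), Add(45, Pow(0, 2))))) = Add(-41186, Mul(-1, Mul(Pow(Add(-79, Add(Mul(-3, -6), 5)), -1), Add(45, 0)))) = Add(-41186, Mul(-1, Mul(Pow(Add(-79, Add(18, 5)), -1), 45))) = Add(-41186, Mul(-1, Mul(Pow(Add(-79, 23), -1), 45))) = Add(-41186, Mul(-1, Mul(Pow(-56, -1), 45))) = Add(-41186, Mul(-1, Mul(Rational(-1, 56), 45))) = Add(-41186, Mul(-1, Rational(-45, 56))) = Add(-41186, Rational(45, 56)) = Rational(-2306371, 56)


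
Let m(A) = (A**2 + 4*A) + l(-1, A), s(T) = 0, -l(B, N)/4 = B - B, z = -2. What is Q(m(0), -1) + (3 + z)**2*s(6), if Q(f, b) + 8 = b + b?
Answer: -10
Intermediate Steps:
l(B, N) = 0 (l(B, N) = -4*(B - B) = -4*0 = 0)
m(A) = A**2 + 4*A (m(A) = (A**2 + 4*A) + 0 = A**2 + 4*A)
Q(f, b) = -8 + 2*b (Q(f, b) = -8 + (b + b) = -8 + 2*b)
Q(m(0), -1) + (3 + z)**2*s(6) = (-8 + 2*(-1)) + (3 - 2)**2*0 = (-8 - 2) + 1**2*0 = -10 + 1*0 = -10 + 0 = -10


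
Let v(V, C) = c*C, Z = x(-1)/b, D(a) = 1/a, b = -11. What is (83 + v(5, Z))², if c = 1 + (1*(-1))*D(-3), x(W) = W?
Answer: 7524049/1089 ≈ 6909.1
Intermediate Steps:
Z = 1/11 (Z = -1/(-11) = -1*(-1/11) = 1/11 ≈ 0.090909)
c = 4/3 (c = 1 + (1*(-1))/(-3) = 1 - 1*(-⅓) = 1 + ⅓ = 4/3 ≈ 1.3333)
v(V, C) = 4*C/3
(83 + v(5, Z))² = (83 + (4/3)*(1/11))² = (83 + 4/33)² = (2743/33)² = 7524049/1089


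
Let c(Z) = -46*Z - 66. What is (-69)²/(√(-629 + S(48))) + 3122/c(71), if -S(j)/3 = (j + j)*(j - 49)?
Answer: -223/238 - 4761*I*√341/341 ≈ -0.93697 - 257.82*I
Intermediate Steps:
c(Z) = -66 - 46*Z
S(j) = -6*j*(-49 + j) (S(j) = -3*(j + j)*(j - 49) = -3*2*j*(-49 + j) = -6*j*(-49 + j))
(-69)²/(√(-629 + S(48))) + 3122/c(71) = (-69)²/(√(-629 + 6*48*(49 - 1*48))) + 3122/(-66 - 46*71) = 4761/(√(-629 + 6*48*(49 - 48))) + 3122/(-66 - 3266) = 4761/(√(-629 + 6*48*1)) + 3122/(-3332) = 4761/(√(-629 + 288)) + 3122*(-1/3332) = 4761/(√(-341)) - 223/238 = 4761/((I*√341)) - 223/238 = 4761*(-I*√341/341) - 223/238 = -4761*I*√341/341 - 223/238 = -223/238 - 4761*I*√341/341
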